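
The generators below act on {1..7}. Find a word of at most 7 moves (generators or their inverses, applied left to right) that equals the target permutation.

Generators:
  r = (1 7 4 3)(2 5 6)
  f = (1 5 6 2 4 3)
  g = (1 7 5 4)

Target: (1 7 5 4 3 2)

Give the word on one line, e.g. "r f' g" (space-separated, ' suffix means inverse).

r' f f g' f'

  after r': (1 3 4 7)(2 6 5)
  after f: (4 7 5)
  after f: (1 5 3)(2 4 7 6)
  after g': (1 7 6 2 5 3 4)
  after f': (1 7 5 4 3 2)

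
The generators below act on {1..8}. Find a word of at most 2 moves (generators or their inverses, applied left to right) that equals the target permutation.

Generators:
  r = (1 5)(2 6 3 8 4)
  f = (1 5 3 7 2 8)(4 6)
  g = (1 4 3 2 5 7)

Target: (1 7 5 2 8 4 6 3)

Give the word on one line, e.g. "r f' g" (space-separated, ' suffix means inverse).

  after f: (1 5 3 7 2 8)(4 6)
  after g: (1 7 5 2 8 4 6 3)

f g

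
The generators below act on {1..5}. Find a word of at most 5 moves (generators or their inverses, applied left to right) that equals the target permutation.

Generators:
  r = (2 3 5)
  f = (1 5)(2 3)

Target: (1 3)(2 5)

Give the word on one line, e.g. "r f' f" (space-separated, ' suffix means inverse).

  after r: (2 3 5)
  after f': (1 5 3)
  after r': (1 3)(2 5)
  after f: (1 2)(3 5)
  after f: (1 3)(2 5)

r f' r' f f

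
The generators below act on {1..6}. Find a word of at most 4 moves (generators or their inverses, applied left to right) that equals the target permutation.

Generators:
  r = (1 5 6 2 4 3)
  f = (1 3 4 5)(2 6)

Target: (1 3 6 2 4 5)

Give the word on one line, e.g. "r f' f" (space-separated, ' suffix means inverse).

  after f': (1 5 4 3)(2 6)
  after f': (1 4)(3 5)
  after r: (1 3 6 2 4 5)

f' f' r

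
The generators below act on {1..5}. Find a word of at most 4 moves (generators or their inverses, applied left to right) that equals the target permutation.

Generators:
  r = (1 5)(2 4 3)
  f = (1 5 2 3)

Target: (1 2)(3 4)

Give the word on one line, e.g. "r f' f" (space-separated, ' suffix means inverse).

f f f r

  after f: (1 5 2 3)
  after f: (1 2)(3 5)
  after f: (1 3 2 5)
  after r: (1 2)(3 4)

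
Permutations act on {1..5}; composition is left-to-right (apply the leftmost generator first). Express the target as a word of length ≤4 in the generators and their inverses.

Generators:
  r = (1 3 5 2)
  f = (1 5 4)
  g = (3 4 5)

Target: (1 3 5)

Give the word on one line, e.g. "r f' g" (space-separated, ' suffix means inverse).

  after f': (1 4 5)
  after g': (1 3 5)

f' g'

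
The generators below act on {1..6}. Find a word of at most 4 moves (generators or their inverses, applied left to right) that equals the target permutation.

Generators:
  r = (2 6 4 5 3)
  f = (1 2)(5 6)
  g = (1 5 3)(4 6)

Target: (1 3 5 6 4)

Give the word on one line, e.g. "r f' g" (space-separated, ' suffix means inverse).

  after g': (1 3 5)(4 6)
  after f': (1 3 6 4 5 2)
  after g': (1 5 2 3 4)
  after r: (1 3 5 6 4)

g' f' g' r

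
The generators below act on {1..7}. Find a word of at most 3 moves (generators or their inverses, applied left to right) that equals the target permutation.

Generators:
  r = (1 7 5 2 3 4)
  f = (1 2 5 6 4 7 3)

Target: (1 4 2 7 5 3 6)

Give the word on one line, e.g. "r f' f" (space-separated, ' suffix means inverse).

  after f': (1 3 7 4 6 5 2)
  after f': (1 7 6 2 3 4 5)
  after f': (1 4 2 7 5 3 6)

f' f' f'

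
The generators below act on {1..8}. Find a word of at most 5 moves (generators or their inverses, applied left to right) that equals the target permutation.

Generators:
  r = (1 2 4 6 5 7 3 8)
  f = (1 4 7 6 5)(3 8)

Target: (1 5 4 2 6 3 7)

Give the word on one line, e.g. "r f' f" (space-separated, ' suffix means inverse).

f' r f f

  after f': (1 5 6 7 4)(3 8)
  after r: (1 7 6 3)(2 4)
  after f: (1 6 8 3 4 2 7 5)
  after f: (1 5 4 2 6 3 7)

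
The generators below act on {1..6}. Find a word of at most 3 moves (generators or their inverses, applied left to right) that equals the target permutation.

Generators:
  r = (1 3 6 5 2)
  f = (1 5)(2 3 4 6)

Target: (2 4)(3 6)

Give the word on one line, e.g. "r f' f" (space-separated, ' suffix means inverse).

f' f'

  after f': (1 5)(2 6 4 3)
  after f': (2 4)(3 6)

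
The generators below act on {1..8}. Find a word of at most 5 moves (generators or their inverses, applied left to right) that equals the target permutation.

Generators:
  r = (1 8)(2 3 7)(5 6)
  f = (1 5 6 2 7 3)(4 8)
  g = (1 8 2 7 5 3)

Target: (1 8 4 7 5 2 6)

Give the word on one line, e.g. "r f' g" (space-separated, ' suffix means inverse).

f' g g

  after f': (1 3 7 2 6 5)(4 8)
  after g: (2 6 3 5 8 4)
  after g: (1 8 4 7 5 2 6)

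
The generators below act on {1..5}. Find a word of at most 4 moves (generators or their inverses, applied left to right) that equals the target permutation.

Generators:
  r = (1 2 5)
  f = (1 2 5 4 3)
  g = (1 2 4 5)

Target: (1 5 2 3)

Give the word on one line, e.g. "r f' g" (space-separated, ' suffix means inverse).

  after g: (1 2 4 5)
  after f: (1 5 2 3)

g f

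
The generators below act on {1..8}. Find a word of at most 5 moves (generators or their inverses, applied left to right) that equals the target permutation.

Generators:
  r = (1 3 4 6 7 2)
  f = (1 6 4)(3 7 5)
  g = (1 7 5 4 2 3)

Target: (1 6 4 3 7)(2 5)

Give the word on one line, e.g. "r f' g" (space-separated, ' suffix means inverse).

g f f r r

  after g: (1 7 5 4 2 3)
  after f: (1 5)(2 7 3 6 4)
  after f: (1 3 4 2 5 6)
  after r: (1 4)(2 5 7)(3 6)
  after r: (1 6 4 3 7)(2 5)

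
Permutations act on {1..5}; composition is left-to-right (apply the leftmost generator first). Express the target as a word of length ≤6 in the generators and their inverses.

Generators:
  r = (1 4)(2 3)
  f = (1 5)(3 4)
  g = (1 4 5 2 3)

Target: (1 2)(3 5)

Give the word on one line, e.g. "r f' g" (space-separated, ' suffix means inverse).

  after g': (1 3 2 5 4)
  after f: (1 4 5 3 2)
  after r': (2 4 5)
  after f: (1 5 2 3 4)
  after g: (1 2)(3 5)

g' f r' f g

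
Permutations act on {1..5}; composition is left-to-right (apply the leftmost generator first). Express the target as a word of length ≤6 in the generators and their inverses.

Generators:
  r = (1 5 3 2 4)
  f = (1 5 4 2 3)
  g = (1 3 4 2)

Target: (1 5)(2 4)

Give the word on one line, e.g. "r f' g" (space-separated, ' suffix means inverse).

f f g' r' g

  after f: (1 5 4 2 3)
  after f: (1 4 3 5 2)
  after g': (1 3 5 4)
  after r': (1 5 2 3)
  after g: (1 5)(2 4)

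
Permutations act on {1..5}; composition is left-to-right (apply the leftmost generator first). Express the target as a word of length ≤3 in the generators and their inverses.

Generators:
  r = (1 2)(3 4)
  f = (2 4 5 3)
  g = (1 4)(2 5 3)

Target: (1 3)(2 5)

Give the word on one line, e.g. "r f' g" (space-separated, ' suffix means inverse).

  after f: (2 4 5 3)
  after r: (1 2 3)(4 5)
  after f': (1 3)(2 5)

f r f'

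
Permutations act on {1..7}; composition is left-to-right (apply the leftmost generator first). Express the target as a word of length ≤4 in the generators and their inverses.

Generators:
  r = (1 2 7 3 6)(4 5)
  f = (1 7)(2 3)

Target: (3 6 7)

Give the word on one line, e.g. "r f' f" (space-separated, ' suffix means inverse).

  after f': (1 7)(2 3)
  after r': (1 2 7 6 3)(4 5)
  after r': (3 6 7)

f' r' r'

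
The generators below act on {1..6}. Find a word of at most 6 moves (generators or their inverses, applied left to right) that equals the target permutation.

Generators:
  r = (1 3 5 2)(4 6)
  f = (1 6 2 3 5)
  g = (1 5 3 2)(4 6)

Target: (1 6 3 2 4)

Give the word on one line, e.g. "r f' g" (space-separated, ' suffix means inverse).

f' r' g' r f'

  after f': (1 5 3 2 6)
  after r': (1 3 5)(2 4 6)
  after g': (1 5 2 6 3)
  after r: (1 2 4 6 5)
  after f': (1 6 3 2 4)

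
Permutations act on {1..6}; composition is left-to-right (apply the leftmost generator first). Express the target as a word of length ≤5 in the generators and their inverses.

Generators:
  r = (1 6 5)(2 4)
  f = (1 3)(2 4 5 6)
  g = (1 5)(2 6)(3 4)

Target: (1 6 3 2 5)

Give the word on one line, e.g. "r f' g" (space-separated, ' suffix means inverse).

g f' r' f'

  after g: (1 5)(2 6)(3 4)
  after f': (1 4)(2 5 3)
  after r': (1 2 6)(3 4 5)
  after f': (1 6 3 2 5)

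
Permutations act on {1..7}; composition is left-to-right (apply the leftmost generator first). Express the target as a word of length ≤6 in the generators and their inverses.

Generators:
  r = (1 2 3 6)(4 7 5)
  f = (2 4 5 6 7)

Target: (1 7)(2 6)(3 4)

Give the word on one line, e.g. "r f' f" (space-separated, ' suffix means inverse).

f' r' f' r r

  after f': (2 7 6 5 4)
  after r': (1 6 7 3 2 4)
  after f': (1 5 4)(3 7)
  after r: (1 4 2 3 5 7 6)
  after r: (1 7)(2 6)(3 4)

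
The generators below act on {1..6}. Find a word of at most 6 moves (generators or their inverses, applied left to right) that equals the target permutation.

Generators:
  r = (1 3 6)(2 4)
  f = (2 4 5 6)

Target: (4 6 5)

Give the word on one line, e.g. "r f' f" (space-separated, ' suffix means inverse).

r' r' r' f'

  after r': (1 6 3)(2 4)
  after r': (1 3 6)
  after r': (2 4)
  after f': (4 6 5)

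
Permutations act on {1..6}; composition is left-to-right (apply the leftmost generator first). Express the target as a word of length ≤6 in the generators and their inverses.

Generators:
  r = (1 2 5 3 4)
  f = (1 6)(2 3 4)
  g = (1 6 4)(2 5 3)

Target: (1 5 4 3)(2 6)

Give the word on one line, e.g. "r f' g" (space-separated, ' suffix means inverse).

r g' f' g f

  after r: (1 2 5 3 4)
  after g': (1 3 6)
  after f': (1 2 4 3)
  after g: (1 5 3 6 4 2)
  after f: (1 5 4 3)(2 6)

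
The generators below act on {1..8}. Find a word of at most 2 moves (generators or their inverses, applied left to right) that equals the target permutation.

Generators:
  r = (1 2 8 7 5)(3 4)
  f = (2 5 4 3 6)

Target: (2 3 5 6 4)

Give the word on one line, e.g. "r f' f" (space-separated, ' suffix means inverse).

f' f'

  after f': (2 6 3 4 5)
  after f': (2 3 5 6 4)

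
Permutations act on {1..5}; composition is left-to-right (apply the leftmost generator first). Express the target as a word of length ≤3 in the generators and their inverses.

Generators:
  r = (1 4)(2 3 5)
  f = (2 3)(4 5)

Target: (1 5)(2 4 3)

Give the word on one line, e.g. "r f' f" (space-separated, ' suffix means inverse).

f' r f

  after f': (2 3)(4 5)
  after r: (1 4 2 5)
  after f: (1 5)(2 4 3)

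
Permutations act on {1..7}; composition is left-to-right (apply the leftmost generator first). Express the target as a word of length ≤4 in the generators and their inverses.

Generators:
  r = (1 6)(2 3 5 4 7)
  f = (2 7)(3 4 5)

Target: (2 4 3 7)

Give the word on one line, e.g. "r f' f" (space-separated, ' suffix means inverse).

r f' r

  after r: (1 6)(2 3 5 4 7)
  after f': (1 6)(2 5 3 4)
  after r: (2 4 3 7)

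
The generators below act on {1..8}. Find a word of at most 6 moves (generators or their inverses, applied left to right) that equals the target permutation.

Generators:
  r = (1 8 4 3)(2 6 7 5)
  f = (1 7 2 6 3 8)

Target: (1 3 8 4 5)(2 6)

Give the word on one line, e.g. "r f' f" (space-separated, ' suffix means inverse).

  after r': (1 3 4 8)(2 5 7 6)
  after r': (1 4)(2 7)(3 8)(5 6)
  after f: (1 4 7 6 5 3)
  after r: (1 3 8 4 5)(2 6)

r' r' f r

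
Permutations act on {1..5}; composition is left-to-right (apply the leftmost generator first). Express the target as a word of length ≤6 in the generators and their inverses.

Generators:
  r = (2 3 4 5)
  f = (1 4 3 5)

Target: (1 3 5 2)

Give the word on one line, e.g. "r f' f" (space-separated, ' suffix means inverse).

  after r': (2 5 4 3)
  after r': (2 4)(3 5)
  after r': (2 3 4 5)
  after f': (1 5 2 4 3)
  after f': (1 3 5 2)

r' r' r' f' f'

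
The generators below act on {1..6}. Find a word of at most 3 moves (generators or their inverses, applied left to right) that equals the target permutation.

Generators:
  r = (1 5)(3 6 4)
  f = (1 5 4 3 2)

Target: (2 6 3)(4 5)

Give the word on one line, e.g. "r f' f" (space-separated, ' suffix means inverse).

f' r f

  after f': (1 2 3 4 5)
  after r: (1 2 6 4)
  after f: (2 6 3)(4 5)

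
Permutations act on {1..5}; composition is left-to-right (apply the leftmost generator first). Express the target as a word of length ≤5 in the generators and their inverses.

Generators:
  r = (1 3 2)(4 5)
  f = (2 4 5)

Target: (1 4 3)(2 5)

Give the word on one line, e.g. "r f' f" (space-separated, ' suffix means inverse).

f f r' f' f'

  after f: (2 4 5)
  after f: (2 5 4)
  after r': (1 2 4 3)
  after f': (1 5 4 3)
  after f': (1 4 3)(2 5)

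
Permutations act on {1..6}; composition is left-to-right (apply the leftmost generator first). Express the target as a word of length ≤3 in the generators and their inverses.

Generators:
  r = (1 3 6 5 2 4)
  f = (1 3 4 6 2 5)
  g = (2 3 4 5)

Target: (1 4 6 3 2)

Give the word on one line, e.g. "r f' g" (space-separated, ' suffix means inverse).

g r'

  after g: (2 3 4 5)
  after r': (1 4 6 3 2)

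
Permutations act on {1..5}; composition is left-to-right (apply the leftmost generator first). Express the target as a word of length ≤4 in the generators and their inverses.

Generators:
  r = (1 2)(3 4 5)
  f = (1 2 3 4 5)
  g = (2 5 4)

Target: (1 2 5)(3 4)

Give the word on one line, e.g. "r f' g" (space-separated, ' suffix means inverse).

r f' g f

  after r: (1 2)(3 4 5)
  after f': (2 5)
  after g: (2 4)
  after f: (1 2 5)(3 4)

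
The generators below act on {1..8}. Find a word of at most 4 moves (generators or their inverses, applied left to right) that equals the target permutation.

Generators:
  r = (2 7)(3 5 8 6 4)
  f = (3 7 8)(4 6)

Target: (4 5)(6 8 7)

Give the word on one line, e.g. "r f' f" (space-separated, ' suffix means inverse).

  after f': (3 8 7)(4 6)
  after r': (2 7 4 8)(3 5)
  after r': (4 5)(6 8 7)

f' r' r'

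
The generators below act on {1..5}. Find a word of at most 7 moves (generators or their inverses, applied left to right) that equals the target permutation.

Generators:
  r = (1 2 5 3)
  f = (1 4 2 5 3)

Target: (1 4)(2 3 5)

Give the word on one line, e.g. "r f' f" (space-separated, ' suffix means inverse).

  after f': (1 3 5 2 4)
  after r: (2 4)
  after f: (1 4 5 3)
  after r: (1 4 3 2 5)
  after r: (1 4)(2 3 5)

f' r f r r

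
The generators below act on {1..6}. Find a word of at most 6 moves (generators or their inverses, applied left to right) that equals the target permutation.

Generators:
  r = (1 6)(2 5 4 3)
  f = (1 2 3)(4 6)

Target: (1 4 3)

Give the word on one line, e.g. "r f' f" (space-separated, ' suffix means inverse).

  after r: (1 6)(2 5 4 3)
  after f: (1 4)(2 5 6)
  after r': (1 5)(3 4 6)
  after f: (1 5 2 3 6)
  after r: (1 4 3)

r f r' f r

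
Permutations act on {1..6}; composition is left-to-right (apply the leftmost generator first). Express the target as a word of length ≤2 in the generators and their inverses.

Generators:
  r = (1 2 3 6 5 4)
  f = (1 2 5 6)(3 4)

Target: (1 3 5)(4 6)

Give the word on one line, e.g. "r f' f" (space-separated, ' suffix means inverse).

r' f

  after r': (1 4 5 6 3 2)
  after f: (1 3 5)(4 6)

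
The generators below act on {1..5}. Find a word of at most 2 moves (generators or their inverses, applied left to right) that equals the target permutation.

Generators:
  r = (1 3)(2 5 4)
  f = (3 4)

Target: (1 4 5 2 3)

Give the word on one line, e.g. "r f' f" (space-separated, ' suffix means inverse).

r' f

  after r': (1 3)(2 4 5)
  after f: (1 4 5 2 3)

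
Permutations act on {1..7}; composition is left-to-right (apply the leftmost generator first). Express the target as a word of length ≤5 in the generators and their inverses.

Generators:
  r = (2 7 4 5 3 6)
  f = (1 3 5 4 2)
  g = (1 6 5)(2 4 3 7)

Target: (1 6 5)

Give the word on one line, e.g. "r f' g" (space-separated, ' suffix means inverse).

g g g g

  after g: (1 6 5)(2 4 3 7)
  after g: (1 5 6)(2 3)(4 7)
  after g: (2 7 3 4)
  after g: (1 6 5)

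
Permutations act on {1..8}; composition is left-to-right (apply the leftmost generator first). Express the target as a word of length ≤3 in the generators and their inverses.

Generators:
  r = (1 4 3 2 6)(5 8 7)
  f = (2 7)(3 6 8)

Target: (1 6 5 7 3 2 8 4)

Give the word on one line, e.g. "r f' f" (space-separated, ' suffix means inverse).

f r'

  after f: (2 7)(3 6 8)
  after r': (1 6 5 7 3 2 8 4)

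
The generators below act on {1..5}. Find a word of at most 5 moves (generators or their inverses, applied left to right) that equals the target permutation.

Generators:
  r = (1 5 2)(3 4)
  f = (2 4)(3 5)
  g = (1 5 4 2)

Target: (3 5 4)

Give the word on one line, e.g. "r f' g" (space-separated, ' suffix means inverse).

  after f: (2 4)(3 5)
  after g': (1 2 5 3)
  after r: (3 5 4)

f g' r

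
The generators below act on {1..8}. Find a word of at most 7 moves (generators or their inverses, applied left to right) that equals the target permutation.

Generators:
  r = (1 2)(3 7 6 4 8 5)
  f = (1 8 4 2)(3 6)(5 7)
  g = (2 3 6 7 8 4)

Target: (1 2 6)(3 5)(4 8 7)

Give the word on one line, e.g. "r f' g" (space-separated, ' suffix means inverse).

g r r g' f'

  after g: (2 3 6 7 8 4)
  after r: (1 2 7 5 3 4)
  after r: (2 6 4)(3 8 5 7)
  after g': (2 3 7)(5 6 8)
  after f': (1 2 6)(3 5)(4 8 7)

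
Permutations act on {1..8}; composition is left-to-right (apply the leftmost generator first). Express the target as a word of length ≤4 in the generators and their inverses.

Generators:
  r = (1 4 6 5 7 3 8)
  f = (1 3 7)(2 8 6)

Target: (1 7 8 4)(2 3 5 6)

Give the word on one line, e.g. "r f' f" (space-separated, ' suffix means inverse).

  after f: (1 3 7)(2 8 6)
  after r': (1 7 8 4)(2 3 5 6)

f r'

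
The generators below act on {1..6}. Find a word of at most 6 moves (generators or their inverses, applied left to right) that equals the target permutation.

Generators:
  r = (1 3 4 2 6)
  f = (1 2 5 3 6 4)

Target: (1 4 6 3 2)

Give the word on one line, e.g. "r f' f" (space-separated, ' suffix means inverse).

f' r' r' f'

  after f': (1 4 6 3 5 2)
  after r': (1 3 5 4 2 6)
  after r': (3 5)
  after f': (1 4 6 3 2)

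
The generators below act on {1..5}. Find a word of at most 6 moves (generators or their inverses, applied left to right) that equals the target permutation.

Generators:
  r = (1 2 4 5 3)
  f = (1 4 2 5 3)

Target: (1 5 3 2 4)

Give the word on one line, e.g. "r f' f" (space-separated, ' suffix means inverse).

r f' f' r' r'

  after r: (1 2 4 5 3)
  after f': (1 4 2)
  after f': (2 3 5)
  after r': (1 3 4 2 5)
  after r': (1 5 3 2 4)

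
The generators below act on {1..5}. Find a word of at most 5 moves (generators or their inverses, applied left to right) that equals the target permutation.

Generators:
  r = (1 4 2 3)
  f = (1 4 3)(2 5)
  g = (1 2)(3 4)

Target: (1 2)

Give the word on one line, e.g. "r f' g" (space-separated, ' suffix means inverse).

  after f': (1 3 4)(2 5)
  after r': (1 2 5 4 3)
  after f: (1 5 3 4)
  after r': (1 5 2 4 3)
  after f': (1 2)

f' r' f r' f'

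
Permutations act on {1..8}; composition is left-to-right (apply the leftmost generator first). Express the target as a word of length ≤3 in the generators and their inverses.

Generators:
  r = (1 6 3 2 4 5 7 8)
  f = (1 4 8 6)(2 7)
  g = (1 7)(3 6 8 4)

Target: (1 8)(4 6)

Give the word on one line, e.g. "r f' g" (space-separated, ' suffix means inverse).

  after f: (1 4 8 6)(2 7)
  after f: (1 8)(4 6)

f f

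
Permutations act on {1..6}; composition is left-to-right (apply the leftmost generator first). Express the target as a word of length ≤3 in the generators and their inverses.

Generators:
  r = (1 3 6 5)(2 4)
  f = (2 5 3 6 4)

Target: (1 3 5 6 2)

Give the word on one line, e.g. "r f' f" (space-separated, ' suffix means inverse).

f r

  after f: (2 5 3 6 4)
  after r: (1 3 5 6 2)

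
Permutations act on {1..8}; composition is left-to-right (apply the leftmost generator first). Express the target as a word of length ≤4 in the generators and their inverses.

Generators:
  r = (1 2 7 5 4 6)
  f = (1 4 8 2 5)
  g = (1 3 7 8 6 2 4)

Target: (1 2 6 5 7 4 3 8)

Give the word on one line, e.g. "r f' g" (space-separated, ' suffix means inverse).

g g r'

  after g: (1 3 7 8 6 2 4)
  after g: (1 7 6 4 3 8 2)
  after r': (1 2 6 5 7 4 3 8)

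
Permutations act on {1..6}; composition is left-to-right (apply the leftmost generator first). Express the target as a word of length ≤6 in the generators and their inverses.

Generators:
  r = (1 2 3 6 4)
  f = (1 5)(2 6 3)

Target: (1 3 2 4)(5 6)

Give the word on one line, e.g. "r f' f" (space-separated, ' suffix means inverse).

r f' r f

  after r: (1 2 3 6 4)
  after f': (1 3 2 6 4 5)
  after r: (1 6)(2 4 5)
  after f: (1 3 2 4)(5 6)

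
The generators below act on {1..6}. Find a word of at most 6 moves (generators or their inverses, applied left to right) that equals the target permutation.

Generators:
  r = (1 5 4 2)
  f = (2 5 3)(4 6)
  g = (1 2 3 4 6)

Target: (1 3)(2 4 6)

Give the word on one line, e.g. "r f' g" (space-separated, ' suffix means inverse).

  after r': (1 2 4 5)
  after r': (1 4)(2 5)
  after g': (1 3 2 5)(4 6)
  after r: (1 3)(2 4 6)

r' r' g' r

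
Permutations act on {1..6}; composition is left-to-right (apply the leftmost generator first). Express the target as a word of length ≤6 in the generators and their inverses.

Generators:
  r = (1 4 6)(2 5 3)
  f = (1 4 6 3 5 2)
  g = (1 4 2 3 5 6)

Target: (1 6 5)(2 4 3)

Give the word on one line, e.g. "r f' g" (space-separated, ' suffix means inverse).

g' f' f' g'

  after g': (1 6 5 3 2 4)
  after f': (1 4 2)(3 5 6)
  after f': (4 5)
  after g': (1 6 5)(2 4 3)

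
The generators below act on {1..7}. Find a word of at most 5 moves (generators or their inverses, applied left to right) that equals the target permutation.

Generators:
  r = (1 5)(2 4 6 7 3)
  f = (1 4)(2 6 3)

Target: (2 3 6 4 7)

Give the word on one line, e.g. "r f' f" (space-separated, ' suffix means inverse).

f' f' r r

  after f': (1 4)(2 3 6)
  after f': (2 6 3)
  after r: (1 5)(2 7 3 4 6)
  after r: (2 3 6 4 7)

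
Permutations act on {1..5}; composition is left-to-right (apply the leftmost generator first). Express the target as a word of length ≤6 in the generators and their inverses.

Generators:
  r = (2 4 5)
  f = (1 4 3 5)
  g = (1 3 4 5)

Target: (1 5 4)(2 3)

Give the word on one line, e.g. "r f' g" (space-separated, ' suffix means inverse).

r g' f r' g'

  after r: (2 4 5)
  after g': (1 5 2 3)
  after f: (2 5)(3 4)
  after r': (2 4 3)
  after g': (1 5 4)(2 3)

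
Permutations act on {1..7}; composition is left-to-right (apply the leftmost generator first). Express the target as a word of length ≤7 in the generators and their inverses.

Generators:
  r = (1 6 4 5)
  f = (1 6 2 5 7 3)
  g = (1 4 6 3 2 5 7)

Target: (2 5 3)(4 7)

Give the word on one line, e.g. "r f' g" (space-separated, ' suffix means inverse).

  after g': (1 7 5 2 3 6 4)
  after f': (1 5 6 4 3)(2 7)
  after f': (1 2 5)(4 7 6)
  after g': (1 3 6)(4 5 7)
  after f: (2 5 3)(4 7)

g' f' f' g' f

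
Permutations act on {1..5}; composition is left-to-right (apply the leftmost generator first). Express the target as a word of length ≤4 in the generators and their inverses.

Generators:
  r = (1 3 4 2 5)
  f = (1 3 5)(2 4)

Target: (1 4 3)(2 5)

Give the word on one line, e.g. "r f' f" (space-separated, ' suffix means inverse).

r r r f

  after r: (1 3 4 2 5)
  after r: (1 4 5 3 2)
  after r: (1 2 3 5 4)
  after f: (1 4 3)(2 5)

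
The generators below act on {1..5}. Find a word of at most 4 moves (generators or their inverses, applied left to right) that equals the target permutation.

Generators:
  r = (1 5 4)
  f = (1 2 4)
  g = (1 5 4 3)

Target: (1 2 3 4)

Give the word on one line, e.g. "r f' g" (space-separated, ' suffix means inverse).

f' r' g f'

  after f': (1 4 2)
  after r': (1 5)(2 4)
  after g: (1 4 2 3)
  after f': (1 2 3 4)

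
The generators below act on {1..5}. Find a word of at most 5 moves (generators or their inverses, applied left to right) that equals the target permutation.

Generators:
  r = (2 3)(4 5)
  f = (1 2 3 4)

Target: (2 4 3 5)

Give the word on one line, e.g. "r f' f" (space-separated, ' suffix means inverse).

f r' f' f'

  after f: (1 2 3 4)
  after r': (1 3 5 4)
  after f': (1 2)(3 5)
  after f': (2 4 3 5)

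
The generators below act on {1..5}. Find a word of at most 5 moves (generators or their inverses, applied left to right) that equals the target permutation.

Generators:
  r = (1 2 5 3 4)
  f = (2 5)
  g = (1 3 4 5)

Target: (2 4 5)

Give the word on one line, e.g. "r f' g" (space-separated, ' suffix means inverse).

  after f: (2 5)
  after r': (1 4 3 5)
  after g': (1 3 4)
  after f: (1 3 4)(2 5)
  after g': (2 4 5)

f r' g' f g'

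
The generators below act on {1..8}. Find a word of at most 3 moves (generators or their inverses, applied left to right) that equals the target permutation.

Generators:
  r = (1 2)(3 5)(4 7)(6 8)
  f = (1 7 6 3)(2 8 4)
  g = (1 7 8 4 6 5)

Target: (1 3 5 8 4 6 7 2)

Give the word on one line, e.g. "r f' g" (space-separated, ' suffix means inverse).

g' r

  after g': (1 5 6 4 8 7)
  after r: (1 3 5 8 4 6 7 2)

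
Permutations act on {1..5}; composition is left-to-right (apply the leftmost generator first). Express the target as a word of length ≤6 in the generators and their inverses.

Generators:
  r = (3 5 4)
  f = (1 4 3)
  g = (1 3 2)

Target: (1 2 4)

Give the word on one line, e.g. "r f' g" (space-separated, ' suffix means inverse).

f' g' g' f

  after f': (1 3 4)
  after g': (2 3 4)
  after g': (1 2)(3 4)
  after f: (1 2 4)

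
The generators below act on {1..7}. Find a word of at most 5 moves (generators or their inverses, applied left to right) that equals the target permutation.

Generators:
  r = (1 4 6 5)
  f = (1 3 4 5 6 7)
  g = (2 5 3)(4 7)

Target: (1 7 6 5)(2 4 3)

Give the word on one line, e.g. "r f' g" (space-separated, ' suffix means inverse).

g' g' f'

  after g': (2 3 5)(4 7)
  after g': (2 5 3)
  after f': (1 7 6 5)(2 4 3)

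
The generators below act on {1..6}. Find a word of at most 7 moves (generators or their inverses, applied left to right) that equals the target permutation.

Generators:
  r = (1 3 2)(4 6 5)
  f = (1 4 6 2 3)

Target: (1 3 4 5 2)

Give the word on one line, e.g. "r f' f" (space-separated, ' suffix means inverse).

  after f': (1 3 2 6 4)
  after r': (2 4)(5 6)
  after f': (1 3 2)(4 6 5)
  after f': (1 2 3 6 5)
  after r': (1 3 4 5 2)

f' r' f' f' r'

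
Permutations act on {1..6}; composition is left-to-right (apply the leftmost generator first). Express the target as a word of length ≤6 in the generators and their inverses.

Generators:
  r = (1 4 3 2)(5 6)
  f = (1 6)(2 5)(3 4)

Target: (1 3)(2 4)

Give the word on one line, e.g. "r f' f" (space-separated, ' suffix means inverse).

  after r: (1 4 3 2)(5 6)
  after f': (1 3 5)(2 6)
  after f': (1 4 3 2)(5 6)
  after r: (1 3)(2 4)

r f' f' r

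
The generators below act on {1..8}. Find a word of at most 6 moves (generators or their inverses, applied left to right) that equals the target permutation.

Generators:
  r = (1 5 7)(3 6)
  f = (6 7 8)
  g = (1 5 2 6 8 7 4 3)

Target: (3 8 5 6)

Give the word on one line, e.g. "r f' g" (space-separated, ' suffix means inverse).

  after r: (1 5 7)(3 6)
  after f: (1 5 8 6 3 7)
  after f: (1 5 6 3 8 7)
  after r: (1 7 5 3 8)
  after r: (3 8 5 6)

r f f r r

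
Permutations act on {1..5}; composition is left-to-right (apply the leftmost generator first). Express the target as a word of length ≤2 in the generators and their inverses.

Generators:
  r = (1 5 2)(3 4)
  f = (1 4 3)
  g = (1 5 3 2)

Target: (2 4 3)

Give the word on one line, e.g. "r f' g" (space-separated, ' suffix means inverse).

g' r

  after g': (1 2 3 5)
  after r: (2 4 3)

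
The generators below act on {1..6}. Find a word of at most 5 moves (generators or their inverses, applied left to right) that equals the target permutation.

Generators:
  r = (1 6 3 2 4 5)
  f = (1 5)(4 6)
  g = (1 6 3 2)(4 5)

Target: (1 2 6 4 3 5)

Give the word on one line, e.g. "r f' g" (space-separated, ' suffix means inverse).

  after r': (1 5 4 2 3 6)
  after f': (2 3 4)(5 6)
  after g': (1 2 6 4 3 5)

r' f' g'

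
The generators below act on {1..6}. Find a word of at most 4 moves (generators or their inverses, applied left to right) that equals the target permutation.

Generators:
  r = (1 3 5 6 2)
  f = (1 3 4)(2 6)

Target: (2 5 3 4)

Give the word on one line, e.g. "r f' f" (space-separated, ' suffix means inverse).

  after f: (1 3 4)(2 6)
  after r': (2 5 3 4)

f r'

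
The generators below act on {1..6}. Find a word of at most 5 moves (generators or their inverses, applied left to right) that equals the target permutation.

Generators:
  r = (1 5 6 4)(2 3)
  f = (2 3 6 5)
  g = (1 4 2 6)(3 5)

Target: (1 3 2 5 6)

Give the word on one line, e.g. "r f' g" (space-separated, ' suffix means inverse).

  after g': (1 6 2 4)(3 5)
  after g': (1 2)(4 6)
  after r: (1 3 2 5 6)

g' g' r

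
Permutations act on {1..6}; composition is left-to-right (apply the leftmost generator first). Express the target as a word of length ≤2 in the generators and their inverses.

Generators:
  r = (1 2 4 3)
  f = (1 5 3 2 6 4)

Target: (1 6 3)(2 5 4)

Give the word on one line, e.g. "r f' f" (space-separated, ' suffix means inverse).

  after f': (1 4 6 2 3 5)
  after f': (1 6 3)(2 5 4)

f' f'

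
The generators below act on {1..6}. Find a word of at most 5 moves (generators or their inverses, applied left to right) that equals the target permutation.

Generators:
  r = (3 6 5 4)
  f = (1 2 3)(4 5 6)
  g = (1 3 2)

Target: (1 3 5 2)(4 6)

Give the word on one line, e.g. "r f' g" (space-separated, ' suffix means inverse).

r r g' g'

  after r: (3 6 5 4)
  after r: (3 5)(4 6)
  after g': (1 2 3 5)(4 6)
  after g': (1 3 5 2)(4 6)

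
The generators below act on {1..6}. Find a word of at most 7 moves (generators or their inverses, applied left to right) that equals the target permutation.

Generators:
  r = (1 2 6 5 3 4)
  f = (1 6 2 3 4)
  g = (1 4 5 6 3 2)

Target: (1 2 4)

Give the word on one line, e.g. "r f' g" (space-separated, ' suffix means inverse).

g' r' f' r r

  after g': (1 2 3 6 5 4)
  after r': (2 5 3)
  after f': (1 4 3 6)(2 5)
  after r: (2 3 5 6)
  after r: (1 2 4)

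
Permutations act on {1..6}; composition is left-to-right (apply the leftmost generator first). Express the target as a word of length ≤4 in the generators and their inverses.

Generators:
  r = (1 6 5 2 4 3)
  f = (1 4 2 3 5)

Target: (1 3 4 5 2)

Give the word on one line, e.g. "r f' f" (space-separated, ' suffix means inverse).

  after f: (1 4 2 3 5)
  after f: (1 2 5 4 3)
  after f: (1 3 4 5 2)

f f f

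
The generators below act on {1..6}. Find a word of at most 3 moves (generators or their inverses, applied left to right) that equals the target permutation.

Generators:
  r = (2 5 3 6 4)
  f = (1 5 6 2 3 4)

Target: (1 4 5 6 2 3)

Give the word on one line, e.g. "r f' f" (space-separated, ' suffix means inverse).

  after r': (2 4 6 3 5)
  after f': (1 4 5 6 2 3)

r' f'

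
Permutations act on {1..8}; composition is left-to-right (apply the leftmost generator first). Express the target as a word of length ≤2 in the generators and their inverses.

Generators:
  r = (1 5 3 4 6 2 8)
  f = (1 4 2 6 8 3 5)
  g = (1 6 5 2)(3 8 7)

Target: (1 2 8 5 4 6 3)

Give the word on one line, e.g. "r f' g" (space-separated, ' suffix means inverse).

  after f: (1 4 2 6 8 3 5)
  after f: (1 2 8 5 4 6 3)

f f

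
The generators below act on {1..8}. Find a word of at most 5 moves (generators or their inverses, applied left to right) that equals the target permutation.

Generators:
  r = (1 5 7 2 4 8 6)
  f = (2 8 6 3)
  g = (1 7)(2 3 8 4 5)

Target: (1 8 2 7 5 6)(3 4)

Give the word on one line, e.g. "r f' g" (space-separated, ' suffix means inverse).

  after g': (1 7)(2 5 4 8 3)
  after r: (1 2 7 5 8 3 4 6)
  after f: (1 8 2 7 5 6)(3 4)

g' r f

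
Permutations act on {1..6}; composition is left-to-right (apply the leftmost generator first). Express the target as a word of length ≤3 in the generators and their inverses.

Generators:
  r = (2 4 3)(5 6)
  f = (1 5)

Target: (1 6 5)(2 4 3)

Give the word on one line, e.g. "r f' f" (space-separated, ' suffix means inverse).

  after f': (1 5)
  after r: (1 6 5)(2 4 3)

f' r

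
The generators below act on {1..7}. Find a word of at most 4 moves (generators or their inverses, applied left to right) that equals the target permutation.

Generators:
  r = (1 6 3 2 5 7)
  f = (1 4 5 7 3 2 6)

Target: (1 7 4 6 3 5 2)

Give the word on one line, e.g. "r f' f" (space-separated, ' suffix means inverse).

r' f' r

  after r': (1 7 5 2 3 6)
  after f': (1 5 3 2 7 4)
  after r: (1 7 4 6 3 5 2)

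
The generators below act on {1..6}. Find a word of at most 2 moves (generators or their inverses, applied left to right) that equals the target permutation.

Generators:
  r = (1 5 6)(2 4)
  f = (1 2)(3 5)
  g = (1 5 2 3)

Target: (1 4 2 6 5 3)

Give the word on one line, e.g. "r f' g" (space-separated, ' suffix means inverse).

  after f: (1 2)(3 5)
  after r': (1 4 2 6 5 3)

f r'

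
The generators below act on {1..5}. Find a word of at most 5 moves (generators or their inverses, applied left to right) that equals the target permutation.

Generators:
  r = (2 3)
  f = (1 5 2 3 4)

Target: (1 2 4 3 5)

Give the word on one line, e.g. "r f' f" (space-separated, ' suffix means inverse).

f r f f r'

  after f: (1 5 2 3 4)
  after r: (1 5 3 4)
  after f: (1 2 3)(4 5)
  after f: (1 3 5)(2 4)
  after r': (1 2 4 3 5)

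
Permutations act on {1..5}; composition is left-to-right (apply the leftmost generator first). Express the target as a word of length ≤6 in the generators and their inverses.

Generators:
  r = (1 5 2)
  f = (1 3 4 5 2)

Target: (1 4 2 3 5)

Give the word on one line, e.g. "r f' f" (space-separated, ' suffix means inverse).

  after f: (1 3 4 5 2)
  after f: (1 4 2 3 5)
  after r: (1 4)(2 3)
  after r: (1 4 5 2 3)
  after r: (1 4 2 3 5)

f f r r r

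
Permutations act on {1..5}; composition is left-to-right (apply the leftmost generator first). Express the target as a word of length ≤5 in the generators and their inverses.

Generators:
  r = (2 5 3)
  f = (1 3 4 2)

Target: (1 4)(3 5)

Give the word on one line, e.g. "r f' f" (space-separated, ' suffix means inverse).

  after f: (1 3 4 2)
  after f: (1 4)(2 3)
  after r: (1 4)(3 5)

f f r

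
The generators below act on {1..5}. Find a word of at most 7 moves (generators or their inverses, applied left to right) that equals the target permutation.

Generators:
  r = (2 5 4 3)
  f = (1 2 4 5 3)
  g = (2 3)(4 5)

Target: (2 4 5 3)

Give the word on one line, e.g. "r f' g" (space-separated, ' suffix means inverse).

f f g' r' f'

  after f: (1 2 4 5 3)
  after f: (1 4 3 2 5)
  after g': (1 5)(2 4)
  after r': (1 2 5)(3 4)
  after f': (2 4 5 3)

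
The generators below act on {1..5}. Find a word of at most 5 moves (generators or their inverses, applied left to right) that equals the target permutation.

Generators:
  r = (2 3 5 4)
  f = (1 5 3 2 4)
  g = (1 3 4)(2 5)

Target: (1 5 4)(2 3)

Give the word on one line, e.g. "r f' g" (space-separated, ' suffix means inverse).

  after r: (2 3 5 4)
  after r: (2 5)(3 4)
  after g: (1 3)
  after g: (1 4)(2 5)
  after r': (1 5 4)(2 3)

r r g g r'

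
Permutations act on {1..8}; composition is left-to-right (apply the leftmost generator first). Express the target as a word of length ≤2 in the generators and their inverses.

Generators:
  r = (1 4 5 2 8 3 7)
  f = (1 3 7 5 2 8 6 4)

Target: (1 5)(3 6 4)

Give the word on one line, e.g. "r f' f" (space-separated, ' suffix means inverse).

r' f

  after r': (1 7 3 8 2 5 4)
  after f: (1 5)(3 6 4)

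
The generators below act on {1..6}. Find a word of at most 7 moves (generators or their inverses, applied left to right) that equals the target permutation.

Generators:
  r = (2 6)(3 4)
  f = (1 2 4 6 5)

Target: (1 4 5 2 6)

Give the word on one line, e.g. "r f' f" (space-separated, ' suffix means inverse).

f' f' r r f'

  after f': (1 5 6 4 2)
  after f': (1 6 2 5 4)
  after r: (1 2 5 3 4)
  after r: (1 6 2 5 4)
  after f': (1 4 5 2 6)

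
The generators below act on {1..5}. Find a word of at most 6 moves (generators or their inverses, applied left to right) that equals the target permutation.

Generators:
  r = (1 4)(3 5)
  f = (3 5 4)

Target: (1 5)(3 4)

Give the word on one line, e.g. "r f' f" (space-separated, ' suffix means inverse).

  after r': (1 4)(3 5)
  after f: (1 3 4)
  after r': (1 5 3)
  after f': (1 3)(4 5)
  after r: (1 5)(3 4)

r' f r' f' r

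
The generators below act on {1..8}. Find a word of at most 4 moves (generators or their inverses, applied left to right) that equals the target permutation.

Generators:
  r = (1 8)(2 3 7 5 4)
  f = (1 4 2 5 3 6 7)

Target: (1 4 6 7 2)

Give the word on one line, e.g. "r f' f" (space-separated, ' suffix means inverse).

r r f

  after r: (1 8)(2 3 7 5 4)
  after r: (2 7 4 3 5)
  after f: (1 4 6 7 2)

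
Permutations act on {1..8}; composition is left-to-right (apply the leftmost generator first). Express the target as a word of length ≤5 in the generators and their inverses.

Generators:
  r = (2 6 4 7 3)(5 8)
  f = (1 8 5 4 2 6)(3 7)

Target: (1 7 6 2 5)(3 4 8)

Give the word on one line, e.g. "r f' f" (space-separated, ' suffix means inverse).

  after f': (1 6 2 4 5 8)(3 7)
  after f': (1 2 5)(4 8 6)
  after r': (1 3 7 4 5)(2 8)
  after r': (1 7 6 2 5)(3 4 8)

f' f' r' r'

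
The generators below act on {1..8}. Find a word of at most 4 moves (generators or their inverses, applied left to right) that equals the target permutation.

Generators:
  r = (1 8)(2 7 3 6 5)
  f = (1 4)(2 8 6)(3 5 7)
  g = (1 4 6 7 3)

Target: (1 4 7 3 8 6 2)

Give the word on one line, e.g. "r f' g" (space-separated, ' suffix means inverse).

f' g' f'

  after f': (1 4)(2 6 8)(3 7 5)
  after g': (2 4 3 6 8)(5 7)
  after f': (1 4 7 3 8 6 2)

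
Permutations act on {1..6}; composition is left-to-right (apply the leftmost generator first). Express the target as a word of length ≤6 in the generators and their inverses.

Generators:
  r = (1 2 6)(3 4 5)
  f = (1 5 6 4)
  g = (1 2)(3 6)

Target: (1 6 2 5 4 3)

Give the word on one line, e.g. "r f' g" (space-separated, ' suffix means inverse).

r g' f' r' g'

  after r: (1 2 6)(3 4 5)
  after g': (2 3 4 5 6)
  after f': (1 4)(2 3 6)
  after r': (1 3 2 5 4 6)
  after g': (1 6 2 5 4 3)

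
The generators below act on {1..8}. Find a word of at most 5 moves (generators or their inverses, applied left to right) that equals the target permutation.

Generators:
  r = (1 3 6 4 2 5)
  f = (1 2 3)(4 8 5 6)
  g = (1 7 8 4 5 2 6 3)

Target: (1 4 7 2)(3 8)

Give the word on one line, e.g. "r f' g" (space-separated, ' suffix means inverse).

  after g': (1 3 6 2 5 4 8 7)
  after f': (1 2 8 7 3 5 6)
  after g': (1 5 2 7 6 3 4 8)
  after g': (1 4 7 2)(3 8)

g' f' g' g'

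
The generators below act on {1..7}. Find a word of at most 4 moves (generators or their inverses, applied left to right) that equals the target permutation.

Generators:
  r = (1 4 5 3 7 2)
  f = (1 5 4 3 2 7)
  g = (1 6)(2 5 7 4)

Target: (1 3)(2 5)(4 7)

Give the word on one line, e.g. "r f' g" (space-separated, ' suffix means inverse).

f' f' f'

  after f': (1 7 2 3 4 5)
  after f': (1 2 4)(3 5 7)
  after f': (1 3)(2 5)(4 7)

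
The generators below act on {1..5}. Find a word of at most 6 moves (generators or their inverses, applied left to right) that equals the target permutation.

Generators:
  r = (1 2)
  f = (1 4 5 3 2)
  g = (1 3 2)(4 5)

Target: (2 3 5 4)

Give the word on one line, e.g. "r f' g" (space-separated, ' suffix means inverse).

g' f r' g

  after g': (1 2 3)(4 5)
  after f: (3 4)
  after r': (1 2)(3 4)
  after g: (2 3 5 4)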